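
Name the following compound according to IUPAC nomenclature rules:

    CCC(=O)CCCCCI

8-iodooctan-3-one

The longest chain bearing the carbonyl is 8 carbons long (octane).
The principal characteristic group is a ketone (C=O on an internal carbon), named with the suffix -one.
The numbering direction is chosen so that numbering from this end puts the carbonyl group at C-3 rather than C-6.
That gives the carbonyl at C-3; an iodo group at C-8.
Putting it together: 8-iodooctan-3-one.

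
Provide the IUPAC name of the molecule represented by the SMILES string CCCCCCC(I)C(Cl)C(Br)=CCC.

4-bromo-5-chloro-6-iodododec-3-ene

Counting along the main chain through the multiple bond gives 12 carbons: the parent is dodecane.
A C=C double bond in the chain gives the infix -ene-.
Number the chain so that numbering from this end puts the double bond at C-3 rather than C-9.
That gives the double bond between C-3 and C-4; a bromo group at C-4; a chloro group at C-5; an iodo group at C-6.
Prefixes are listed alphabetically: bromo, chloro, iodo.
The name is 4-bromo-5-chloro-6-iodododec-3-ene.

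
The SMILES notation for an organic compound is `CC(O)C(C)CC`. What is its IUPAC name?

The longest chain bearing the –OH group is 5 carbons long (pentane).
The highest-priority functional group is an alcohol (–OH), so the name ends in -ol.
Number the chain so that numbering from this end puts the hydroxyl group at C-2 rather than C-4.
That gives the hydroxyl at C-2; a methyl group at C-3.
The name is 3-methylpentan-2-ol.

3-methylpentan-2-ol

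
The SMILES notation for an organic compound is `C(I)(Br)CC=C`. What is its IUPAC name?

The longest carbon chain that includes the multiple bond has 4 carbons, so the parent hydride is butane.
A C=C double bond in the chain gives the infix -ene-.
Choose the numbering such that numbering from this end puts the double bond at C-1 rather than C-3.
This places the double bond between C-1 and C-2; a bromo group at C-4; an iodo group at C-4.
Substituent prefixes are cited in alphabetical order (multiplying prefixes like di-/tri- are ignored for ordering).
Putting it together: 4-bromo-4-iodobut-1-ene.

4-bromo-4-iodobut-1-ene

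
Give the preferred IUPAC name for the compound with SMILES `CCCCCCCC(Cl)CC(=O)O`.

Counting along the main chain through the –COOH group gives 10 carbons: the parent is decane.
The principal characteristic group is a carboxylic acid (terminal –COOH), named with the suffix -oic acid.
Choose the numbering such that the carboxylic acid carbon is C-1 by definition.
With this numbering: a chloro group at C-3.
Putting it together: 3-chlorodecanoic acid.

3-chlorodecanoic acid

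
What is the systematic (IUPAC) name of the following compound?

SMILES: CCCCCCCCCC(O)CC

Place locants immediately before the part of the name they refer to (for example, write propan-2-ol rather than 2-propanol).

Counting along the main chain through the –OH group gives 12 carbons: the parent is dodecane.
An alcohol (–OH) is the principal characteristic group, giving the suffix -ol.
Number the chain so that numbering from this end puts the hydroxyl group at C-3 rather than C-10.
With this numbering: the hydroxyl at C-3.
Assembling the pieces gives dodecan-3-ol.

dodecan-3-ol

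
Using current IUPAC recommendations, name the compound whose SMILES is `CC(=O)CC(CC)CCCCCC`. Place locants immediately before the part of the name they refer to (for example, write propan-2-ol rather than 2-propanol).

The longest chain bearing the carbonyl is 10 carbons long (decane).
The highest-priority functional group is a ketone (C=O on an internal carbon), so the name ends in -one.
Number the chain so that numbering from this end puts the carbonyl group at C-2 rather than C-9.
This places the carbonyl at C-2; an ethyl group at C-4.
The name is 4-ethyldecan-2-one.

4-ethyldecan-2-one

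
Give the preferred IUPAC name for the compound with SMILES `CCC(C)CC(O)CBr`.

The longest chain bearing the –OH group is 6 carbons long (hexane).
The highest-priority functional group is an alcohol (–OH), so the name ends in -ol.
Number the chain so that numbering from this end puts the hydroxyl group at C-2 rather than C-5.
That gives the hydroxyl at C-2; a bromo group at C-1; a methyl group at C-4.
The substituents are ordered alphabetically, ignoring any di-/tri- multipliers.
Assembling the pieces gives 1-bromo-4-methylhexan-2-ol.

1-bromo-4-methylhexan-2-ol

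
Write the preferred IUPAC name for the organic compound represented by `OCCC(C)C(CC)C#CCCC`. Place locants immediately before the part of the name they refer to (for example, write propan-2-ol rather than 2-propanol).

4-ethyl-3-methylnon-5-yn-1-ol

Counting along the main chain through the –OH group and the multiple bond gives 9 carbons: the parent is nonane.
The highest-priority functional group is an alcohol (–OH), so the name ends in -ol.
The chain contains a C≡C triple bond, so the unsaturation ending is -yne.
Choose the numbering such that numbering from this end puts the hydroxyl group at C-1 rather than C-9.
This places the hydroxyl at C-1; the triple bond between C-5 and C-6; an ethyl group at C-4; a methyl group at C-3.
The substituents are ordered alphabetically, ignoring any di-/tri- multipliers.
The name is 4-ethyl-3-methylnon-5-yn-1-ol.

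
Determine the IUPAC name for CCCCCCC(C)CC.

The parent chain contains 9 carbons (nonane).
Choose the numbering such that the substituent locant set {3} is lower than {7} at the first point of difference.
That gives a methyl group at C-3.
Assembling the pieces gives 3-methylnonane.

3-methylnonane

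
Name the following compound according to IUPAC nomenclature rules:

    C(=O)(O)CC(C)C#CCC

3-methylhept-4-ynoic acid

The longest chain bearing the –COOH group and the multiple bond is 7 carbons long (heptane).
The highest-priority functional group is a carboxylic acid (terminal –COOH), so the name ends in -oic acid.
There is one C≡C triple bond, indicated by the ending -yne.
The numbering direction is chosen so that the carboxylic acid carbon is C-1 by definition.
This places the triple bond between C-4 and C-5; a methyl group at C-3.
Putting it together: 3-methylhept-4-ynoic acid.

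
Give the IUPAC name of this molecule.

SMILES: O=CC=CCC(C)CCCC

5-methylnon-2-enal

The longest chain bearing the –CHO group and the multiple bond is 9 carbons long (nonane).
An aldehyde (terminal –CHO) is the principal characteristic group, giving the suffix -al.
A C=C double bond in the chain gives the infix -ene-.
Choose the numbering such that the aldehyde carbon is C-1 by definition.
With this numbering: the double bond between C-2 and C-3; a methyl group at C-5.
The name is 5-methylnon-2-enal.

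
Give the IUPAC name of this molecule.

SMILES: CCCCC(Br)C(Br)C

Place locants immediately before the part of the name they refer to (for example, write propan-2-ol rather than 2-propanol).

2,3-dibromoheptane

The longest continuous carbon chain has 7 atoms, so the parent hydride is heptane.
The numbering direction is chosen so that the substituent locant set {2,3} is lower than {5,6} at the first point of difference.
That gives bromo groups at C-2 and C-3.
Putting it together: 2,3-dibromoheptane.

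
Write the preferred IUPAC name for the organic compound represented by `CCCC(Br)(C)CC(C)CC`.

5-bromo-3,5-dimethyloctane

The longest continuous carbon chain has 8 atoms, so the parent hydride is octane.
The numbering direction is chosen so that the substituent locant set {3,5,5} is lower than {4,4,6} at the first point of difference.
That gives a bromo group at C-5; methyl groups at C-3 and C-5.
Substituent prefixes are cited in alphabetical order (multiplying prefixes like di-/tri- are ignored for ordering).
Putting it together: 5-bromo-3,5-dimethyloctane.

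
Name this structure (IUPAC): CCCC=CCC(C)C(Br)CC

8-bromo-7-methyldec-4-ene

Counting along the main chain through the multiple bond gives 10 carbons: the parent is decane.
The chain contains a C=C double bond, so the unsaturation ending is -ene.
The numbering direction is chosen so that numbering from this end puts the double bond at C-4 rather than C-6.
This places the double bond between C-4 and C-5; a bromo group at C-8; a methyl group at C-7.
Prefixes are listed alphabetically: bromo, methyl.
Assembling the pieces gives 8-bromo-7-methyldec-4-ene.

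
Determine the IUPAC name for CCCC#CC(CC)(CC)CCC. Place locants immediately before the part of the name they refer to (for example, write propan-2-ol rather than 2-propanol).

6,6-diethylnon-4-yne

The longest chain bearing the multiple bond is 9 carbons long (nonane).
A C≡C triple bond in the chain gives the infix -yne-.
Choose the numbering such that numbering from this end puts the triple bond at C-4 rather than C-5.
With this numbering: the triple bond between C-4 and C-5; two ethyl groups at C-6.
The name is 6,6-diethylnon-4-yne.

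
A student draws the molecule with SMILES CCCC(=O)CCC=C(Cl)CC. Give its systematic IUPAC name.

The longest chain bearing the carbonyl and the multiple bond is 10 carbons long (decane).
The highest-priority functional group is a ketone (C=O on an internal carbon), so the name ends in -one.
A C=C double bond in the chain gives the infix -ene-.
Choose the numbering such that numbering from this end puts the carbonyl group at C-4 rather than C-7.
This places the carbonyl at C-4; the double bond between C-7 and C-8; a chloro group at C-8.
The name is 8-chlorodec-7-en-4-one.

8-chlorodec-7-en-4-one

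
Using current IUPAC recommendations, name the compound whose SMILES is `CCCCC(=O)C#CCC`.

The longest carbon chain that includes the carbonyl and the multiple bond has 9 carbons, so the parent hydride is nonane.
The principal characteristic group is a ketone (C=O on an internal carbon), named with the suffix -one.
There is one C≡C triple bond, indicated by the ending -yne.
The numbering direction is chosen so that numbering from this end puts the triple bond at C-3 rather than C-6.
With this numbering: the carbonyl at C-5; the triple bond between C-3 and C-4.
The name is non-3-yn-5-one.

non-3-yn-5-one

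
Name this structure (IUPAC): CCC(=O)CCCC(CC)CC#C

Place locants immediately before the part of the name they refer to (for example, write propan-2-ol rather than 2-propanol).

Counting along the main chain through the carbonyl and the multiple bond gives 10 carbons: the parent is decane.
The principal characteristic group is a ketone (C=O on an internal carbon), named with the suffix -one.
The chain contains a C≡C triple bond, so the unsaturation ending is -yne.
Number the chain so that numbering from this end puts the carbonyl group at C-3 rather than C-8.
This places the carbonyl at C-3; the triple bond between C-9 and C-10; an ethyl group at C-7.
The name is 7-ethyldec-9-yn-3-one.

7-ethyldec-9-yn-3-one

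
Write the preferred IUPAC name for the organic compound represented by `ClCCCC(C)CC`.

The longest continuous carbon chain has 6 atoms, so the parent hydride is hexane.
Choose the numbering such that the substituent locant set {1,4} is lower than {3,6} at the first point of difference.
With this numbering: a chloro group at C-1; a methyl group at C-4.
Prefixes are listed alphabetically: chloro, methyl.
The name is 1-chloro-4-methylhexane.

1-chloro-4-methylhexane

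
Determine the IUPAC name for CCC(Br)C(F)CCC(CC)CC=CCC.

The longest carbon chain that includes the multiple bond has 12 carbons, so the parent hydride is dodecane.
The chain contains a C=C double bond, so the unsaturation ending is -ene.
The numbering direction is chosen so that numbering from this end puts the double bond at C-3 rather than C-9.
With this numbering: the double bond between C-3 and C-4; a bromo group at C-10; an ethyl group at C-6; a fluoro group at C-9.
Substituent prefixes are cited in alphabetical order (multiplying prefixes like di-/tri- are ignored for ordering).
Assembling the pieces gives 10-bromo-6-ethyl-9-fluorododec-3-ene.

10-bromo-6-ethyl-9-fluorododec-3-ene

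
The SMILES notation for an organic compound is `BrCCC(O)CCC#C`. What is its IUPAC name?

Counting along the main chain through the –OH group and the multiple bond gives 7 carbons: the parent is heptane.
An alcohol (–OH) is the principal characteristic group, giving the suffix -ol.
The chain contains a C≡C triple bond, so the unsaturation ending is -yne.
The numbering direction is chosen so that numbering from this end puts the hydroxyl group at C-3 rather than C-5.
That gives the hydroxyl at C-3; the triple bond between C-6 and C-7; a bromo group at C-1.
The name is 1-bromohept-6-yn-3-ol.

1-bromohept-6-yn-3-ol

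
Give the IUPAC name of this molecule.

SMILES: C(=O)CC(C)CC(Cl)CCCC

The longest chain bearing the –CHO group is 9 carbons long (nonane).
The principal characteristic group is an aldehyde (terminal –CHO), named with the suffix -al.
Choose the numbering such that the aldehyde carbon is C-1 by definition.
That gives a chloro group at C-5; a methyl group at C-3.
Prefixes are listed alphabetically: chloro, methyl.
Putting it together: 5-chloro-3-methylnonanal.

5-chloro-3-methylnonanal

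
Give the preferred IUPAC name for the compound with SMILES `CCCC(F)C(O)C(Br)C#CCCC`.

6-bromo-4-fluoroundec-7-yn-5-ol

The longest carbon chain that includes the –OH group and the multiple bond has 11 carbons, so the parent hydride is undecane.
The highest-priority functional group is an alcohol (–OH), so the name ends in -ol.
A C≡C triple bond in the chain gives the infix -yne-.
Choose the numbering such that numbering from this end puts the hydroxyl group at C-5 rather than C-7.
With this numbering: the hydroxyl at C-5; the triple bond between C-7 and C-8; a bromo group at C-6; a fluoro group at C-4.
The substituents are ordered alphabetically, ignoring any di-/tri- multipliers.
The name is 6-bromo-4-fluoroundec-7-yn-5-ol.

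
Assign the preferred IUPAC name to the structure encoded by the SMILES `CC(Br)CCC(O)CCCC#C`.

2-bromodec-9-yn-5-ol

The longest chain bearing the –OH group and the multiple bond is 10 carbons long (decane).
The principal characteristic group is an alcohol (–OH), named with the suffix -ol.
A C≡C triple bond in the chain gives the infix -yne-.
The numbering direction is chosen so that numbering from this end puts the hydroxyl group at C-5 rather than C-6.
With this numbering: the hydroxyl at C-5; the triple bond between C-9 and C-10; a bromo group at C-2.
Assembling the pieces gives 2-bromodec-9-yn-5-ol.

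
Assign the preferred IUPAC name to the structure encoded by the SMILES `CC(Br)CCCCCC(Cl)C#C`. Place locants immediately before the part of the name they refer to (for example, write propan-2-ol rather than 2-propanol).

The longest carbon chain that includes the multiple bond has 10 carbons, so the parent hydride is decane.
There is one C≡C triple bond, indicated by the ending -yne.
Number the chain so that numbering from this end puts the triple bond at C-1 rather than C-9.
That gives the triple bond between C-1 and C-2; a bromo group at C-9; a chloro group at C-3.
Substituent prefixes are cited in alphabetical order (multiplying prefixes like di-/tri- are ignored for ordering).
The name is 9-bromo-3-chlorodec-1-yne.

9-bromo-3-chlorodec-1-yne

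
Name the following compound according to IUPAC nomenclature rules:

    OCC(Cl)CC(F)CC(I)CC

2-chloro-4-fluoro-6-iodooctan-1-ol

The longest carbon chain that includes the –OH group has 8 carbons, so the parent hydride is octane.
The highest-priority functional group is an alcohol (–OH), so the name ends in -ol.
Number the chain so that numbering from this end puts the hydroxyl group at C-1 rather than C-8.
With this numbering: the hydroxyl at C-1; a chloro group at C-2; a fluoro group at C-4; an iodo group at C-6.
The substituents are ordered alphabetically, ignoring any di-/tri- multipliers.
Assembling the pieces gives 2-chloro-4-fluoro-6-iodooctan-1-ol.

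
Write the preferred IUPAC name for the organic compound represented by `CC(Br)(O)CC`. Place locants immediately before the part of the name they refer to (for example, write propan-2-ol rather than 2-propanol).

2-bromobutan-2-ol

The longest chain bearing the –OH group is 4 carbons long (butane).
The highest-priority functional group is an alcohol (–OH), so the name ends in -ol.
The numbering direction is chosen so that numbering from this end puts the hydroxyl group at C-2 rather than C-3.
With this numbering: the hydroxyl at C-2; a bromo group at C-2.
Putting it together: 2-bromobutan-2-ol.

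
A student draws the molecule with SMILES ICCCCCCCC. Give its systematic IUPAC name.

1-iodooctane

The longest carbon chain is 8 atoms: the parent is octane.
Number the chain so that the substituent locant set {1} is lower than {8} at the first point of difference.
With this numbering: an iodo group at C-1.
Assembling the pieces gives 1-iodooctane.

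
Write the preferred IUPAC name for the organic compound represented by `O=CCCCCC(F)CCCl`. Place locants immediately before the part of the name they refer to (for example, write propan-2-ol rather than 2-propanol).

8-chloro-6-fluorooctanal

Counting along the main chain through the –CHO group gives 8 carbons: the parent is octane.
An aldehyde (terminal –CHO) is the principal characteristic group, giving the suffix -al.
The numbering direction is chosen so that the aldehyde carbon is C-1 by definition.
This places a chloro group at C-8; a fluoro group at C-6.
The substituents are ordered alphabetically, ignoring any di-/tri- multipliers.
The name is 8-chloro-6-fluorooctanal.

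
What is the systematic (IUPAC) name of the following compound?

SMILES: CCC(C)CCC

3-methylhexane

The parent chain contains 6 carbons (hexane).
Number the chain so that the substituent locant set {3} is lower than {4} at the first point of difference.
This places a methyl group at C-3.
The name is 3-methylhexane.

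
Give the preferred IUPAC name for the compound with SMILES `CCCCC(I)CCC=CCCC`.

8-iodododec-4-ene

Counting along the main chain through the multiple bond gives 12 carbons: the parent is dodecane.
There is one C=C double bond, indicated by the ending -ene.
The numbering direction is chosen so that numbering from this end puts the double bond at C-4 rather than C-8.
With this numbering: the double bond between C-4 and C-5; an iodo group at C-8.
Putting it together: 8-iodododec-4-ene.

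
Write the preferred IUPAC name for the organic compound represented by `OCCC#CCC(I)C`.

The longest carbon chain that includes the –OH group and the multiple bond has 7 carbons, so the parent hydride is heptane.
The highest-priority functional group is an alcohol (–OH), so the name ends in -ol.
A C≡C triple bond in the chain gives the infix -yne-.
Number the chain so that numbering from this end puts the hydroxyl group at C-1 rather than C-7.
With this numbering: the hydroxyl at C-1; the triple bond between C-3 and C-4; an iodo group at C-6.
The name is 6-iodohept-3-yn-1-ol.

6-iodohept-3-yn-1-ol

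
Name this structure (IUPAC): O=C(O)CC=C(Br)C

4-bromopent-3-enoic acid

Counting along the main chain through the –COOH group and the multiple bond gives 5 carbons: the parent is pentane.
A carboxylic acid (terminal –COOH) is the principal characteristic group, giving the suffix -oic acid.
The chain contains a C=C double bond, so the unsaturation ending is -ene.
Number the chain so that the carboxylic acid carbon is C-1 by definition.
That gives the double bond between C-3 and C-4; a bromo group at C-4.
Putting it together: 4-bromopent-3-enoic acid.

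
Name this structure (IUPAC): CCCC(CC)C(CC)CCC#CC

The longest chain bearing the multiple bond is 10 carbons long (decane).
There is one C≡C triple bond, indicated by the ending -yne.
The numbering direction is chosen so that numbering from this end puts the triple bond at C-2 rather than C-8.
With this numbering: the triple bond between C-2 and C-3; ethyl groups at C-6 and C-7.
The name is 6,7-diethyldec-2-yne.

6,7-diethyldec-2-yne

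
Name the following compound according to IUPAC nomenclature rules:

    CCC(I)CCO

Counting along the main chain through the –OH group gives 5 carbons: the parent is pentane.
The principal characteristic group is an alcohol (–OH), named with the suffix -ol.
The numbering direction is chosen so that numbering from this end puts the hydroxyl group at C-1 rather than C-5.
With this numbering: the hydroxyl at C-1; an iodo group at C-3.
Putting it together: 3-iodopentan-1-ol.

3-iodopentan-1-ol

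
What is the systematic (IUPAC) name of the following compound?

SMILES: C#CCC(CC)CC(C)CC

4-ethyl-6-methyloct-1-yne

The longest carbon chain that includes the multiple bond has 8 carbons, so the parent hydride is octane.
A C≡C triple bond in the chain gives the infix -yne-.
Choose the numbering such that numbering from this end puts the triple bond at C-1 rather than C-7.
That gives the triple bond between C-1 and C-2; an ethyl group at C-4; a methyl group at C-6.
The substituents are ordered alphabetically, ignoring any di-/tri- multipliers.
Putting it together: 4-ethyl-6-methyloct-1-yne.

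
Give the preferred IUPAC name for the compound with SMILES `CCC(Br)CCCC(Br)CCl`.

The longest carbon chain is 8 atoms: the parent is octane.
Choose the numbering such that the substituent locant set {1,2,6} is lower than {3,7,8} at the first point of difference.
This places bromo groups at C-2 and C-6; a chloro group at C-1.
Prefixes are listed alphabetically: bromo, chloro.
Putting it together: 2,6-dibromo-1-chlorooctane.

2,6-dibromo-1-chlorooctane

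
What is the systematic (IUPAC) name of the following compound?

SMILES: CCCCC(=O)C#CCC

The longest carbon chain that includes the carbonyl and the multiple bond has 9 carbons, so the parent hydride is nonane.
The highest-priority functional group is a ketone (C=O on an internal carbon), so the name ends in -one.
The chain contains a C≡C triple bond, so the unsaturation ending is -yne.
The numbering direction is chosen so that numbering from this end puts the triple bond at C-3 rather than C-6.
With this numbering: the carbonyl at C-5; the triple bond between C-3 and C-4.
The name is non-3-yn-5-one.

non-3-yn-5-one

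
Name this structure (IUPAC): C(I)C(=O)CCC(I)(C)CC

1,5-diiodo-5-methylheptan-2-one

Counting along the main chain through the carbonyl gives 7 carbons: the parent is heptane.
The principal characteristic group is a ketone (C=O on an internal carbon), named with the suffix -one.
Choose the numbering such that numbering from this end puts the carbonyl group at C-2 rather than C-6.
With this numbering: the carbonyl at C-2; iodo groups at C-1 and C-5; a methyl group at C-5.
Substituent prefixes are cited in alphabetical order (multiplying prefixes like di-/tri- are ignored for ordering).
The name is 1,5-diiodo-5-methylheptan-2-one.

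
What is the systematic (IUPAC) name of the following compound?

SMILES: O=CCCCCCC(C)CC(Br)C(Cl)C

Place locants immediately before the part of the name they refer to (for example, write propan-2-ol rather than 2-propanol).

9-bromo-10-chloro-7-methylundecanal

The longest carbon chain that includes the –CHO group has 11 carbons, so the parent hydride is undecane.
The highest-priority functional group is an aldehyde (terminal –CHO), so the name ends in -al.
Choose the numbering such that the aldehyde carbon is C-1 by definition.
That gives a bromo group at C-9; a chloro group at C-10; a methyl group at C-7.
Prefixes are listed alphabetically: bromo, chloro, methyl.
Assembling the pieces gives 9-bromo-10-chloro-7-methylundecanal.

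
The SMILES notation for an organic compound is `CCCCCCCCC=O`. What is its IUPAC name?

nonanal

The longest carbon chain that includes the –CHO group has 9 carbons, so the parent hydride is nonane.
The principal characteristic group is an aldehyde (terminal –CHO), named with the suffix -al.
Choose the numbering such that the aldehyde carbon is C-1 by definition.
Putting it together: nonanal.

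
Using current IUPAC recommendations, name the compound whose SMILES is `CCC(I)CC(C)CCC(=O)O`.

The longest carbon chain that includes the –COOH group has 8 carbons, so the parent hydride is octane.
The principal characteristic group is a carboxylic acid (terminal –COOH), named with the suffix -oic acid.
The numbering direction is chosen so that the carboxylic acid carbon is C-1 by definition.
With this numbering: an iodo group at C-6; a methyl group at C-4.
Substituent prefixes are cited in alphabetical order (multiplying prefixes like di-/tri- are ignored for ordering).
Putting it together: 6-iodo-4-methyloctanoic acid.

6-iodo-4-methyloctanoic acid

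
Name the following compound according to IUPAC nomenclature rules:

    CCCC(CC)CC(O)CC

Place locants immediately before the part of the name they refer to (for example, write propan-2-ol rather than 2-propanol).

5-ethyloctan-3-ol

The longest carbon chain that includes the –OH group has 8 carbons, so the parent hydride is octane.
The principal characteristic group is an alcohol (–OH), named with the suffix -ol.
Number the chain so that numbering from this end puts the hydroxyl group at C-3 rather than C-6.
This places the hydroxyl at C-3; an ethyl group at C-5.
The name is 5-ethyloctan-3-ol.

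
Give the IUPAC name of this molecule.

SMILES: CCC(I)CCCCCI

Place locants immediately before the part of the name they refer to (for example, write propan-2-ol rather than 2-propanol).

The parent chain contains 8 carbons (octane).
The numbering direction is chosen so that the substituent locant set {1,6} is lower than {3,8} at the first point of difference.
With this numbering: iodo groups at C-1 and C-6.
The name is 1,6-diiodooctane.

1,6-diiodooctane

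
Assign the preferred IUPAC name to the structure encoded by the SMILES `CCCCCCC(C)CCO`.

The longest chain bearing the –OH group is 9 carbons long (nonane).
The principal characteristic group is an alcohol (–OH), named with the suffix -ol.
The numbering direction is chosen so that numbering from this end puts the hydroxyl group at C-1 rather than C-9.
With this numbering: the hydroxyl at C-1; a methyl group at C-3.
Assembling the pieces gives 3-methylnonan-1-ol.

3-methylnonan-1-ol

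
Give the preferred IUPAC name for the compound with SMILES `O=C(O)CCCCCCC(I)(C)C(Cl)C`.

The longest chain bearing the –COOH group is 10 carbons long (decane).
The principal characteristic group is a carboxylic acid (terminal –COOH), named with the suffix -oic acid.
Number the chain so that the carboxylic acid carbon is C-1 by definition.
This places a chloro group at C-9; an iodo group at C-8; a methyl group at C-8.
Substituent prefixes are cited in alphabetical order (multiplying prefixes like di-/tri- are ignored for ordering).
Putting it together: 9-chloro-8-iodo-8-methyldecanoic acid.

9-chloro-8-iodo-8-methyldecanoic acid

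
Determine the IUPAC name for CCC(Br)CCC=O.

4-bromohexanal

The longest chain bearing the –CHO group is 6 carbons long (hexane).
An aldehyde (terminal –CHO) is the principal characteristic group, giving the suffix -al.
The numbering direction is chosen so that the aldehyde carbon is C-1 by definition.
This places a bromo group at C-4.
Putting it together: 4-bromohexanal.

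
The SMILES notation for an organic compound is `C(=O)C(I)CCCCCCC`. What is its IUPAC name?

Counting along the main chain through the –CHO group gives 9 carbons: the parent is nonane.
The principal characteristic group is an aldehyde (terminal –CHO), named with the suffix -al.
Number the chain so that the aldehyde carbon is C-1 by definition.
That gives an iodo group at C-2.
Putting it together: 2-iodononanal.

2-iodononanal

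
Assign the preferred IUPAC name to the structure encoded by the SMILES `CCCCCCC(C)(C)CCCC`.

The parent chain contains 11 carbons (undecane).
Number the chain so that the substituent locant set {5,5} is lower than {7,7} at the first point of difference.
That gives two methyl groups at C-5.
Putting it together: 5,5-dimethylundecane.

5,5-dimethylundecane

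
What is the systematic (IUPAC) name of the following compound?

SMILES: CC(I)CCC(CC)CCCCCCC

5-ethyl-2-iodododecane

The longest carbon chain is 12 atoms: the parent is dodecane.
Choose the numbering such that the substituent locant set {2,5} is lower than {8,11} at the first point of difference.
That gives an ethyl group at C-5; an iodo group at C-2.
The substituents are ordered alphabetically, ignoring any di-/tri- multipliers.
The name is 5-ethyl-2-iodododecane.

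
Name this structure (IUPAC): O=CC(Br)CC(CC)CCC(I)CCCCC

The longest chain bearing the –CHO group is 12 carbons long (dodecane).
The principal characteristic group is an aldehyde (terminal –CHO), named with the suffix -al.
Choose the numbering such that the aldehyde carbon is C-1 by definition.
With this numbering: a bromo group at C-2; an ethyl group at C-4; an iodo group at C-7.
Prefixes are listed alphabetically: bromo, ethyl, iodo.
The name is 2-bromo-4-ethyl-7-iodododecanal.

2-bromo-4-ethyl-7-iodododecanal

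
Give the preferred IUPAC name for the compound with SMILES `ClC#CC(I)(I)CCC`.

The longest carbon chain that includes the multiple bond has 6 carbons, so the parent hydride is hexane.
There is one C≡C triple bond, indicated by the ending -yne.
Number the chain so that numbering from this end puts the triple bond at C-1 rather than C-5.
That gives the triple bond between C-1 and C-2; a chloro group at C-1; two iodo groups at C-3.
The substituents are ordered alphabetically, ignoring any di-/tri- multipliers.
The name is 1-chloro-3,3-diiodohex-1-yne.

1-chloro-3,3-diiodohex-1-yne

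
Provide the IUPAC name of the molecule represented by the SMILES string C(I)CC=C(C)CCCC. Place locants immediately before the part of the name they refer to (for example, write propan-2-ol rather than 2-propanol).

Counting along the main chain through the multiple bond gives 8 carbons: the parent is octane.
There is one C=C double bond, indicated by the ending -ene.
Choose the numbering such that numbering from this end puts the double bond at C-3 rather than C-5.
This places the double bond between C-3 and C-4; an iodo group at C-1; a methyl group at C-4.
Prefixes are listed alphabetically: iodo, methyl.
The name is 1-iodo-4-methyloct-3-ene.

1-iodo-4-methyloct-3-ene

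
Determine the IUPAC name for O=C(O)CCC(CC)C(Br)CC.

5-bromo-4-ethylheptanoic acid

The longest chain bearing the –COOH group is 7 carbons long (heptane).
The principal characteristic group is a carboxylic acid (terminal –COOH), named with the suffix -oic acid.
Number the chain so that the carboxylic acid carbon is C-1 by definition.
That gives a bromo group at C-5; an ethyl group at C-4.
The substituents are ordered alphabetically, ignoring any di-/tri- multipliers.
Assembling the pieces gives 5-bromo-4-ethylheptanoic acid.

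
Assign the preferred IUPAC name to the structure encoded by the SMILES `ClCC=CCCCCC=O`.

The longest chain bearing the –CHO group and the multiple bond is 8 carbons long (octane).
The highest-priority functional group is an aldehyde (terminal –CHO), so the name ends in -al.
There is one C=C double bond, indicated by the ending -ene.
The numbering direction is chosen so that the aldehyde carbon is C-1 by definition.
With this numbering: the double bond between C-6 and C-7; a chloro group at C-8.
Assembling the pieces gives 8-chlorooct-6-enal.

8-chlorooct-6-enal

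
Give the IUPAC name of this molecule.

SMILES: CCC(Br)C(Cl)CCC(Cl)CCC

3-bromo-4,7-dichlorodecane

The longest carbon chain is 10 atoms: the parent is decane.
Choose the numbering such that the substituent locant set {3,4,7} is lower than {4,7,8} at the first point of difference.
With this numbering: a bromo group at C-3; chloro groups at C-4 and C-7.
The substituents are ordered alphabetically, ignoring any di-/tri- multipliers.
Assembling the pieces gives 3-bromo-4,7-dichlorodecane.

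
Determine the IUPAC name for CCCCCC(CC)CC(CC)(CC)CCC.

4,4,6-triethylundecane

The longest continuous carbon chain has 11 atoms, so the parent hydride is undecane.
Number the chain so that the substituent locant set {4,4,6} is lower than {6,8,8} at the first point of difference.
This places ethyl groups at C-4 (×2) and C-6.
The name is 4,4,6-triethylundecane.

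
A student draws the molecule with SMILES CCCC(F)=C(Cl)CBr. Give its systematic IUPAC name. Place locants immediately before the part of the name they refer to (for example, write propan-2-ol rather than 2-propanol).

1-bromo-2-chloro-3-fluorohex-2-ene

Counting along the main chain through the multiple bond gives 6 carbons: the parent is hexane.
A C=C double bond in the chain gives the infix -ene-.
Number the chain so that numbering from this end puts the double bond at C-2 rather than C-4.
That gives the double bond between C-2 and C-3; a bromo group at C-1; a chloro group at C-2; a fluoro group at C-3.
Prefixes are listed alphabetically: bromo, chloro, fluoro.
The name is 1-bromo-2-chloro-3-fluorohex-2-ene.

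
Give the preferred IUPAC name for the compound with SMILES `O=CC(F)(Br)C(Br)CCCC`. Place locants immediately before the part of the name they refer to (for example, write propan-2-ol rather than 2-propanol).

Counting along the main chain through the –CHO group gives 7 carbons: the parent is heptane.
The highest-priority functional group is an aldehyde (terminal –CHO), so the name ends in -al.
Choose the numbering such that the aldehyde carbon is C-1 by definition.
This places bromo groups at C-2 and C-3; a fluoro group at C-2.
Substituent prefixes are cited in alphabetical order (multiplying prefixes like di-/tri- are ignored for ordering).
The name is 2,3-dibromo-2-fluoroheptanal.

2,3-dibromo-2-fluoroheptanal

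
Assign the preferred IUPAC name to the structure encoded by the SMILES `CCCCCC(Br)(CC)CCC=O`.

4-bromo-4-ethylnonanal

The longest chain bearing the –CHO group is 9 carbons long (nonane).
The principal characteristic group is an aldehyde (terminal –CHO), named with the suffix -al.
The numbering direction is chosen so that the aldehyde carbon is C-1 by definition.
This places a bromo group at C-4; an ethyl group at C-4.
The substituents are ordered alphabetically, ignoring any di-/tri- multipliers.
Assembling the pieces gives 4-bromo-4-ethylnonanal.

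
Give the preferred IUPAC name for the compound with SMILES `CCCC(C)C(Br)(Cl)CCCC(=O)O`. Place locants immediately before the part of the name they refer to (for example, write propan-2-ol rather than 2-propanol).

The longest chain bearing the –COOH group is 9 carbons long (nonane).
The principal characteristic group is a carboxylic acid (terminal –COOH), named with the suffix -oic acid.
Number the chain so that the carboxylic acid carbon is C-1 by definition.
That gives a bromo group at C-5; a chloro group at C-5; a methyl group at C-6.
The substituents are ordered alphabetically, ignoring any di-/tri- multipliers.
Putting it together: 5-bromo-5-chloro-6-methylnonanoic acid.

5-bromo-5-chloro-6-methylnonanoic acid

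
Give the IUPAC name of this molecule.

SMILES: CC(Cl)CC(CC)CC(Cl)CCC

2,6-dichloro-4-ethylnonane

The parent chain contains 9 carbons (nonane).
Number the chain so that the substituent locant set {2,4,6} is lower than {4,6,8} at the first point of difference.
That gives chloro groups at C-2 and C-6; an ethyl group at C-4.
Prefixes are listed alphabetically: chloro, ethyl.
Assembling the pieces gives 2,6-dichloro-4-ethylnonane.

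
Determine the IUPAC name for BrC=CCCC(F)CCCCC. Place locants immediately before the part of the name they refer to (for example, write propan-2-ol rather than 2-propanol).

Counting along the main chain through the multiple bond gives 10 carbons: the parent is decane.
The chain contains a C=C double bond, so the unsaturation ending is -ene.
Choose the numbering such that numbering from this end puts the double bond at C-1 rather than C-9.
This places the double bond between C-1 and C-2; a bromo group at C-1; a fluoro group at C-5.
The substituents are ordered alphabetically, ignoring any di-/tri- multipliers.
The name is 1-bromo-5-fluorodec-1-ene.

1-bromo-5-fluorodec-1-ene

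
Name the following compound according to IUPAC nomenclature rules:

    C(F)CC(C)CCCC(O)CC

9-fluoro-7-methylnonan-3-ol

Counting along the main chain through the –OH group gives 9 carbons: the parent is nonane.
An alcohol (–OH) is the principal characteristic group, giving the suffix -ol.
Choose the numbering such that numbering from this end puts the hydroxyl group at C-3 rather than C-7.
This places the hydroxyl at C-3; a fluoro group at C-9; a methyl group at C-7.
Substituent prefixes are cited in alphabetical order (multiplying prefixes like di-/tri- are ignored for ordering).
The name is 9-fluoro-7-methylnonan-3-ol.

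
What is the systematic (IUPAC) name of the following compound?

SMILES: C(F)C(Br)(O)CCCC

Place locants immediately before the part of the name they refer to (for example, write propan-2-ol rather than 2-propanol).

The longest chain bearing the –OH group is 6 carbons long (hexane).
The highest-priority functional group is an alcohol (–OH), so the name ends in -ol.
Choose the numbering such that numbering from this end puts the hydroxyl group at C-2 rather than C-5.
With this numbering: the hydroxyl at C-2; a bromo group at C-2; a fluoro group at C-1.
Prefixes are listed alphabetically: bromo, fluoro.
The name is 2-bromo-1-fluorohexan-2-ol.

2-bromo-1-fluorohexan-2-ol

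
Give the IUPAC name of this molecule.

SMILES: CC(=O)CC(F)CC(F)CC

The longest chain bearing the carbonyl is 8 carbons long (octane).
A ketone (C=O on an internal carbon) is the principal characteristic group, giving the suffix -one.
Number the chain so that numbering from this end puts the carbonyl group at C-2 rather than C-7.
This places the carbonyl at C-2; fluoro groups at C-4 and C-6.
Assembling the pieces gives 4,6-difluorooctan-2-one.

4,6-difluorooctan-2-one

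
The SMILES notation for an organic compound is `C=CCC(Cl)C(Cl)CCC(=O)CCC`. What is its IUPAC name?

7,8-dichloroundec-10-en-4-one

The longest carbon chain that includes the carbonyl and the multiple bond has 11 carbons, so the parent hydride is undecane.
A ketone (C=O on an internal carbon) is the principal characteristic group, giving the suffix -one.
There is one C=C double bond, indicated by the ending -ene.
The numbering direction is chosen so that numbering from this end puts the carbonyl group at C-4 rather than C-8.
That gives the carbonyl at C-4; the double bond between C-10 and C-11; chloro groups at C-7 and C-8.
The name is 7,8-dichloroundec-10-en-4-one.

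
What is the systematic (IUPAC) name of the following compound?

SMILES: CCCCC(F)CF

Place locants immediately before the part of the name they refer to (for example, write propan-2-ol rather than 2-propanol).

1,2-difluorohexane

The longest carbon chain is 6 atoms: the parent is hexane.
The numbering direction is chosen so that the substituent locant set {1,2} is lower than {5,6} at the first point of difference.
With this numbering: fluoro groups at C-1 and C-2.
Assembling the pieces gives 1,2-difluorohexane.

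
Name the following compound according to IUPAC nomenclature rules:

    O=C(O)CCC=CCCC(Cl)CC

8-chlorodec-4-enoic acid

Counting along the main chain through the –COOH group and the multiple bond gives 10 carbons: the parent is decane.
A carboxylic acid (terminal –COOH) is the principal characteristic group, giving the suffix -oic acid.
There is one C=C double bond, indicated by the ending -ene.
Choose the numbering such that the carboxylic acid carbon is C-1 by definition.
This places the double bond between C-4 and C-5; a chloro group at C-8.
The name is 8-chlorodec-4-enoic acid.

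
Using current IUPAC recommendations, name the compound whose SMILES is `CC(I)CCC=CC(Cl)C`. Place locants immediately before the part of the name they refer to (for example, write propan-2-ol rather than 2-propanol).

Counting along the main chain through the multiple bond gives 8 carbons: the parent is octane.
A C=C double bond in the chain gives the infix -ene-.
Choose the numbering such that numbering from this end puts the double bond at C-3 rather than C-5.
With this numbering: the double bond between C-3 and C-4; a chloro group at C-2; an iodo group at C-7.
The substituents are ordered alphabetically, ignoring any di-/tri- multipliers.
Putting it together: 2-chloro-7-iodooct-3-ene.

2-chloro-7-iodooct-3-ene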